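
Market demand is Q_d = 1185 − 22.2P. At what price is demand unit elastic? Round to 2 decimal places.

26.69

For linear demand Q_d = a − bP, E = −bP/(a − bP). |E| = 1 ⇒ bP = a − bP ⇒ P = a/(2b).
P = 1185/(2·22.2) ≈ 26.69.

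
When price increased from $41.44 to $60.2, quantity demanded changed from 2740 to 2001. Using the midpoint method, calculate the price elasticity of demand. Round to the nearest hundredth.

-0.84

%Δq = (2001 − 2740)/[(2740 + 2001)/2] = -739/2370.5 ≈ -0.3117.
%ΔP = (60.2 − 41.44)/[(41.44 + 60.2)/2] = 18.76/50.82 ≈ 0.3691.
Arc elasticity E = %Δq/%ΔP ≈ -0.3117/0.3691 ≈ -0.84.
|E| < 1: demand is inelastic over this range.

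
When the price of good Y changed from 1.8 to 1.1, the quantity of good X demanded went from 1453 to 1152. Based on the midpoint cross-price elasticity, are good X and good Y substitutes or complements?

substitutes

%ΔQ_x = (1152 − 1453)/[(1453+1152)/2] = -301/1302.5 ≈ -0.2311.
%ΔP_y = (1.1 − 1.8)/[(1.8+1.1)/2] ≈ -0.4828.
E_xy = -0.2311/-0.4828 ≈ 0.479.
E_xy > 0, so the goods are substitutes.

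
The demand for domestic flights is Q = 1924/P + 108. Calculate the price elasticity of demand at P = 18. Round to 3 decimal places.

At P = 18, Q = 214.8889.
dQ/dP = −1924/P² = −5.9383.
Point elasticity E = (dQ/dP)·(P/Q) = -5.9383 × 18/214.8889 ≈ -0.497.
|E| < 1, so demand is inelastic at this price.

-0.497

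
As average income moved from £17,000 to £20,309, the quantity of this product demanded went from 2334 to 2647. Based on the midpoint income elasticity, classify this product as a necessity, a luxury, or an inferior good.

necessity

%ΔQ = (2647 − 2334)/[(2334+2647)/2] = 313/2490.5 ≈ 0.1257.
%ΔI = (20,309 − 17,000)/[(17,000+20,309)/2] = 3309/18654.5 ≈ 0.1774.
E_I = %ΔQ/%ΔI ≈ 0.709.
E_I ∈ (0,1): normal good (necessity).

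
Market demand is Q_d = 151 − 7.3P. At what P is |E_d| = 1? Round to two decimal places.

10.34

For linear demand Q_d = a − bP, E = −bP/(a − bP). |E| = 1 ⇒ bP = a − bP ⇒ P = a/(2b).
P = 151/(2·7.3) ≈ 10.34.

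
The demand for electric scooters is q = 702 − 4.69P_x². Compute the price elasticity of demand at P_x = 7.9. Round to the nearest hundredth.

-1.43

At P_x = 7.9, q = 409.2971.
dq/dP_x = −2·4.69·P_x = −74.102.
Point elasticity E = (dq/dP_x)·(P_x/q) = -74.102 × 7.9/409.2971 ≈ -1.43.
|E| > 1, so demand is elastic at this price.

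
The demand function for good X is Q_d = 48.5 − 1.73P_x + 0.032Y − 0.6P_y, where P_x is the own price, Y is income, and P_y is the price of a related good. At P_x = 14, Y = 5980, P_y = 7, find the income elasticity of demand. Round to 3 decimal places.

0.905

Q_d = 48.5 − 1.73(14) + 0.032(5980) − 0.6(7) = 48.5 − 24.22 + 191.36 − 4.2 = 211.44.
∂Q_d/∂Y = +0.032, so E_I = 0.032·(5980/211.44) ≈ 0.905.
E_I ∈ (0,1): normal good (necessity).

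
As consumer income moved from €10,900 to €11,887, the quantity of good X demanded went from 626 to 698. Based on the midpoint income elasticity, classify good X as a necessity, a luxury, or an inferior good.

luxury

%ΔQ = (698 − 626)/[(626+698)/2] = 72/662 ≈ 0.1088.
%ΔY = (11,887 − 10,900)/[(10,900+11,887)/2] = 987/11393.5 ≈ 0.0866.
E_I = %ΔQ/%ΔY ≈ 1.255.
E_I > 1: normal good (luxury).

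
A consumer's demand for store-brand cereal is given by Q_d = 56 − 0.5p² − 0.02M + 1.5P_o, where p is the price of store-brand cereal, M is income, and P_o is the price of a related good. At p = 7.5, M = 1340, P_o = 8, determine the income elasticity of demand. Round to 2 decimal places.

-2.05

Q_d = 56 − 0.5(7.5)² − 0.02(1340) + 1.5(8) = 56 − 28.125 − 26.8 + 12 = 13.075.
∂Q_d/∂M = −0.02, so E_I = -0.02·(1340/13.075) ≈ -2.05.
E_I < 0: inferior good.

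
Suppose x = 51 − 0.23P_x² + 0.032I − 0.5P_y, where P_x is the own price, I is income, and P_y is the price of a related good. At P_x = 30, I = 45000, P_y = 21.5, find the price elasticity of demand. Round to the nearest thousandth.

-0.325

Substituting, x = 51 − 0.23(30)² + 0.032(45000) − 0.5(21.5) = 51 − 207 + 1440 − 10.75 = 1273.25.
∂x/∂P_x = −2·0.23·P_x = -13.8, so E_p = -13.8·(30/1273.25) ≈ -0.325.
|E_p| < 1: demand is inelastic.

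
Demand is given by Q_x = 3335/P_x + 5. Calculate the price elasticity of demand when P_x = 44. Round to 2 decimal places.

-0.94

At P_x = 44, Q_x = 80.7955.
dQ_x/dP_x = −3335/P_x² = −1.7226.
Point elasticity E = (dQ_x/dP_x)·(P_x/Q_x) = -1.7226 × 44/80.7955 ≈ -0.94.
|E| < 1, so demand is inelastic at this price.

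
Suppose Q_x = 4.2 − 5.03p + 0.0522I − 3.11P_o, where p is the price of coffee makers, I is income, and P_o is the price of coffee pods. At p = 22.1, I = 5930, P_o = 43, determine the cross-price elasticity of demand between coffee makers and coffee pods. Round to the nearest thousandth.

Substituting, Q_x = 4.2 − 5.03(22.1) + 0.0522(5930) − 3.11(43) = 4.2 − 111.163 + 309.546 − 133.73 = 68.853.
∂Q_x/∂P_o = −3.11, so E_xy = -3.11·(43/68.853) ≈ -1.942.
E_xy < 0: the goods are complements.

-1.942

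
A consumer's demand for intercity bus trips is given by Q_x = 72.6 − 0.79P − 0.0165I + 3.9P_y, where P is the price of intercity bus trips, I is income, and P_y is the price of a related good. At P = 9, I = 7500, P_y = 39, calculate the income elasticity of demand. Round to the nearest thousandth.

First evaluate Q_x: 72.6 − 0.79(9) − 0.0165(7500) + 3.9(39) = 72.6 − 7.11 − 123.75 + 152.1 = 93.84.
∂Q_x/∂I = −0.0165, so E_I = -0.0165·(7500/93.84) ≈ -1.319.
E_I < 0: inferior good.

-1.319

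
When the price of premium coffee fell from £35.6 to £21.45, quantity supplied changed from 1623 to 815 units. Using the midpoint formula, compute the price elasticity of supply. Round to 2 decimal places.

1.34

%Δq = (815 − 1623)/[(1623 + 815)/2] = -808/1219 ≈ -0.6628.
%Δp = (21.45 − 35.6)/[(35.6 + 21.45)/2] = -14.15/28.525 ≈ -0.4961.
Arc elasticity E = %Δq/%Δp ≈ -0.6628/-0.4961 ≈ 1.34.
|E| > 1: supply is elastic over this range.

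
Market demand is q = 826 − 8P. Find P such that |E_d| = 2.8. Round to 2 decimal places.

76.08

Set −bP/(a − bP) = −2.8 ⇒ bP = 2.8(a − bP) ⇒ bP(1+2.8) = 2.8·a.
P = 2.8·826/(8·3.8) ≈ 76.08.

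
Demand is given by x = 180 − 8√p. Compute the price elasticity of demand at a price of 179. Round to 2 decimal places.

At p = 179, x = 72.9673.
dx/dp = −8/(2√p) = −8/(2·13.3791).
Point elasticity E = (dx/dp)·(p/x) = -0.299 × 179/72.9673 ≈ -0.73.
|E| < 1, so demand is inelastic at this price.

-0.73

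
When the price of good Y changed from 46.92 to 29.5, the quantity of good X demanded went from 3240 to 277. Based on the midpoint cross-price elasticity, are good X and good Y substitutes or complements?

substitutes

%ΔQ_x = (277 − 3240)/[(3240+277)/2] = -2963/1758.5 ≈ -1.6850.
%ΔP_y = (29.5 − 46.92)/[(46.92+29.5)/2] ≈ -0.4559.
E_xy = -1.6850/-0.4559 ≈ 3.696.
E_xy > 0, so the goods are substitutes.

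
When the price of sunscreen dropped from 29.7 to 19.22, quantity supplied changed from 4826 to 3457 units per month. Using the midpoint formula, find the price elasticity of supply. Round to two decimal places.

%Δq = (3457 − 4826)/[(4826 + 3457)/2] = -1369/4141.5 ≈ -0.3306.
%ΔP = (19.22 − 29.7)/[(29.7 + 19.22)/2] = -10.48/24.46 ≈ -0.4285.
Arc elasticity E = %Δq/%ΔP ≈ -0.3306/-0.4285 ≈ 0.77.
|E| < 1: supply is inelastic over this range.

0.77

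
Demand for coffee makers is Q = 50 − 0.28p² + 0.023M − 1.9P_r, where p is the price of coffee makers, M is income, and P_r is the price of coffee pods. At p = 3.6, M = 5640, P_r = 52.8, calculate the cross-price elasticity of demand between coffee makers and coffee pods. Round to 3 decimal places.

-1.324

Evaluating quantity at (p, M, P_r) gives Q = 50 − 0.28(3.6)² + 0.023(5640) − 1.9(52.8) = 50 − 3.6288 + 129.72 − 100.32 = 75.7712.
∂Q/∂P_r = −1.9, so E_xy = -1.9·(52.8/75.7712) ≈ -1.324.
E_xy < 0: the goods are complements.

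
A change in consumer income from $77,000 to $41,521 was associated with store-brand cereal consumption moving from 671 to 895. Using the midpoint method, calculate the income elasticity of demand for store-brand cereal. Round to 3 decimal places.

%ΔQ = (895 − 671)/[(671+895)/2] = 224/783 ≈ 0.2861.
%ΔY = (41,521 − 77,000)/[(77,000+41,521)/2] = -35479/59260.5 ≈ -0.5987.
E_I = %ΔQ/%ΔY ≈ -0.478.
E_I < 0: inferior good.

-0.478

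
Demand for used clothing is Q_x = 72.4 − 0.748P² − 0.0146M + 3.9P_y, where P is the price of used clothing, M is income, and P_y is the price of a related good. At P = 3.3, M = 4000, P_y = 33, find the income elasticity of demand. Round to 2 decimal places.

-0.43

First evaluate Q_x: 72.4 − 0.748(3.3)² − 0.0146(4000) + 3.9(33) = 72.4 − 8.1457 − 58.4 + 128.7 = 134.5543.
∂Q_x/∂M = −0.0146, so E_I = -0.0146·(4000/134.5543) ≈ -0.43.
E_I < 0: inferior good.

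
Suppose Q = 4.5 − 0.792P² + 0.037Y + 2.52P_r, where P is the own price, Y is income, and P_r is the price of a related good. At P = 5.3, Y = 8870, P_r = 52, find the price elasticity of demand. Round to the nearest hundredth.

At the given point, Q = 4.5 − 0.792(5.3)² + 0.037(8870) + 2.52(52) = 4.5 − 22.2473 + 328.19 + 131.04 = 441.4827.
∂Q/∂P = −2·0.792·P = -8.3952, so E_p = -8.3952·(5.3/441.4827) ≈ -0.10.
|E_p| < 1: demand is inelastic.

-0.10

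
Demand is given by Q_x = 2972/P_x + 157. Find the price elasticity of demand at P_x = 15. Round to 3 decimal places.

At P_x = 15, Q_x = 355.1333.
dQ_x/dP_x = −2972/P_x² = −13.2089.
Point elasticity E = (dQ_x/dP_x)·(P_x/Q_x) = -13.2089 × 15/355.1333 ≈ -0.558.
|E| < 1, so demand is inelastic at this price.

-0.558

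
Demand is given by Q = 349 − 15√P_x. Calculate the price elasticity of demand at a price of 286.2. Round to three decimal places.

At P_x = 286.2, Q = 95.2383.
dQ/dP_x = −15/(2√P_x) = −15/(2·16.9174).
Point elasticity E = (dQ/dP_x)·(P_x/Q) = -0.4433 × 286.2/95.2383 ≈ -1.332.
|E| > 1, so demand is elastic at this price.

-1.332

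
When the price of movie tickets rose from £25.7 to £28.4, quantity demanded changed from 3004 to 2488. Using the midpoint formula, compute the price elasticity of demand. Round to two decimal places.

%ΔQ = (2488 − 3004)/[(3004 + 2488)/2] = -516/2746 ≈ -0.1879.
%Δp = (28.4 − 25.7)/[(25.7 + 28.4)/2] = 2.7/27.05 ≈ 0.0998.
Arc elasticity E = %ΔQ/%Δp ≈ -0.1879/0.0998 ≈ -1.88.
|E| > 1: demand is elastic over this range.

-1.88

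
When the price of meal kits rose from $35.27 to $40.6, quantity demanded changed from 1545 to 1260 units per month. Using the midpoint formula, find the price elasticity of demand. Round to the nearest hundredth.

%ΔQ = (1260 − 1545)/[(1545 + 1260)/2] = -285/1402.5 ≈ -0.2032.
%Δp = (40.6 − 35.27)/[(35.27 + 40.6)/2] = 5.33/37.935 ≈ 0.1405.
Arc elasticity E = %ΔQ/%Δp ≈ -0.2032/0.1405 ≈ -1.45.
|E| > 1: demand is elastic over this range.

-1.45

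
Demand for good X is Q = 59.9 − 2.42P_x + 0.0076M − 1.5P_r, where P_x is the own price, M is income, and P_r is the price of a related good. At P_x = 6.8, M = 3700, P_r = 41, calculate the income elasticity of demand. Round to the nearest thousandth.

2.794

Substituting, Q = 59.9 − 2.42(6.8) + 0.0076(3700) − 1.5(41) = 59.9 − 16.456 + 28.12 − 61.5 = 10.064.
∂Q/∂M = +0.0076, so E_I = 0.0076·(3700/10.064) ≈ 2.794.
E_I > 1: normal good (luxury).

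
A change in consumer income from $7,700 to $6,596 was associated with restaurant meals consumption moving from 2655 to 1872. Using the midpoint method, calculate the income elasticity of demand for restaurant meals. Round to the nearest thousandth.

2.240

%ΔQ = (1872 − 2655)/[(2655+1872)/2] = -783/2263.5 ≈ -0.3459.
%ΔM = (6,596 − 7,700)/[(7,700+6,596)/2] = -1104/7148 ≈ -0.1544.
E_I = %ΔQ/%ΔM ≈ 2.240.
E_I > 1: normal good (luxury).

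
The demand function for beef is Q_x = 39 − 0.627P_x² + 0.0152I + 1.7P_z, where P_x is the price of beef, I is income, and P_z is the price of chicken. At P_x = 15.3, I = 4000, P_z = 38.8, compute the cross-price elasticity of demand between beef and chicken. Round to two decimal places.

Evaluating quantity at (P_x, I, P_z) gives Q_x = 39 − 0.627(15.3)² + 0.0152(4000) + 1.7(38.8) = 39 − 146.7744 + 60.8 + 65.96 = 18.9856.
∂Q_x/∂P_z = +1.7, so E_xy = 1.7·(38.8/18.9856) ≈ 3.47.
E_xy > 0: the goods are substitutes.

3.47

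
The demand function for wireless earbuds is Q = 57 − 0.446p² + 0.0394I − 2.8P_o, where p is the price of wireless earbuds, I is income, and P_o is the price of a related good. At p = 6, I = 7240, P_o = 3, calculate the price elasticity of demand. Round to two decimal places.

-0.10

At the given point, Q = 57 − 0.446(6)² + 0.0394(7240) − 2.8(3) = 57 − 16.056 + 285.256 − 8.4 = 317.8.
∂Q/∂p = −2·0.446·p = -5.352, so E_p = -5.352·(6/317.8) ≈ -0.10.
|E_p| < 1: demand is inelastic.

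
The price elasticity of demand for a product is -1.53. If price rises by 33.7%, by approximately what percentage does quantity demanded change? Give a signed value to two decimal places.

%ΔQ ≈ E × %ΔP = (-1.53) × (33.7%) ≈ -51.56%.

-51.56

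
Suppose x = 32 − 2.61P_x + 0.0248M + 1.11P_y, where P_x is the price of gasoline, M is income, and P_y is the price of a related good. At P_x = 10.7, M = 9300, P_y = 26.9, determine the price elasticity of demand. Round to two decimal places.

-0.11

Evaluating quantity at (P_x, M, P_y) gives x = 32 − 2.61(10.7) + 0.0248(9300) + 1.11(26.9) = 32 − 27.927 + 230.64 + 29.859 = 264.572.
∂x/∂P_x = −2.61, so E_p = (−2.61)·(10.7/264.572) ≈ -0.11.
|E_p| < 1: demand is inelastic.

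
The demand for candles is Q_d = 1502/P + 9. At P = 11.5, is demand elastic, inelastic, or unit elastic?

inelastic

At P = 11.5, Q_d = 139.6087.
dQ_d/dP = −1502/P² = −11.3573.
Point elasticity E = (dQ_d/dP)·(P/Q_d) = -11.3573 × 11.5/139.6087 ≈ -0.936.
|E| ≈ 0.936 < 1, so demand is inelastic.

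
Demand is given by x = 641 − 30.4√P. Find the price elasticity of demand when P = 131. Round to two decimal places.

At P = 131, x = 293.0561.
dx/dP = −30.4/(2√P) = −30.4/(2·11.4455).
Point elasticity E = (dx/dP)·(P/x) = -1.328 × 131/293.0561 ≈ -0.59.
|E| < 1, so demand is inelastic at this price.

-0.59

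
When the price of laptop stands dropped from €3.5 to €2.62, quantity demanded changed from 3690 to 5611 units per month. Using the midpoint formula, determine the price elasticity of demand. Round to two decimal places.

-1.44

%ΔQ = (5611 − 3690)/[(3690 + 5611)/2] = 1921/4650.5 ≈ 0.4131.
%ΔP = (2.62 − 3.5)/[(3.5 + 2.62)/2] = -0.88/3.06 ≈ -0.2876.
Arc elasticity E = %ΔQ/%ΔP ≈ 0.4131/-0.2876 ≈ -1.44.
|E| > 1: demand is elastic over this range.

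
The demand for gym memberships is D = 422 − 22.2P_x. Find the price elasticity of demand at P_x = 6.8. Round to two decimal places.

At P_x = 6.8, D = 271.04.
dD/dP_x = −22.2.
Point elasticity E = (dD/dP_x)·(P_x/D) = -22.2 × 6.8/271.04 ≈ -0.56.
|E| < 1, so demand is inelastic at this price.

-0.56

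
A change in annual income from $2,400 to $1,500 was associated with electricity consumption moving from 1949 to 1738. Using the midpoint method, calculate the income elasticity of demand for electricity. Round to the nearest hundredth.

%ΔQ = (1738 − 1949)/[(1949+1738)/2] = -211/1843.5 ≈ -0.1145.
%ΔY = (1,500 − 2,400)/[(2,400+1,500)/2] = -900/1950 ≈ -0.4615.
E_I = %ΔQ/%ΔY ≈ 0.25.
E_I ∈ (0,1): normal good (necessity).

0.25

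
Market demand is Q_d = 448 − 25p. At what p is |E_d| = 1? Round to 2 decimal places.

8.96

For linear demand Q_d = a − bp, E = −bp/(a − bp). |E| = 1 ⇒ bp = a − bp ⇒ p = a/(2b).
p = 448/(2·25) = 8.96.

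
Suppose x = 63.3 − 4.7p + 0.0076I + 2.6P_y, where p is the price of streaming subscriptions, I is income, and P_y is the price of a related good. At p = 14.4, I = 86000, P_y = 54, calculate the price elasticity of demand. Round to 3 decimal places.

-0.086

Evaluating quantity at (p, I, P_y) gives x = 63.3 − 4.7(14.4) + 0.0076(86000) + 2.6(54) = 63.3 − 67.68 + 653.6 + 140.4 = 789.62.
∂x/∂p = −4.7, so E_p = (−4.7)·(14.4/789.62) ≈ -0.086.
|E_p| < 1: demand is inelastic.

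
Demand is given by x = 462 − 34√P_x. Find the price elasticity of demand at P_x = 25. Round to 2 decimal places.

At P_x = 25, x = 292.
dx/dP_x = −34/(2√P_x) = −34/(2·5).
Point elasticity E = (dx/dP_x)·(P_x/x) = -3.4 × 25/292 ≈ -0.29.
|E| < 1, so demand is inelastic at this price.

-0.29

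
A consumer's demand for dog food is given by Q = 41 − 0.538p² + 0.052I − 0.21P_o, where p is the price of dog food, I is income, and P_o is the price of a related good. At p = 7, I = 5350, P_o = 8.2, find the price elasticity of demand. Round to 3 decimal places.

-0.181

Q = 41 − 0.538(7)² + 0.052(5350) − 0.21(8.2) = 41 − 26.362 + 278.2 − 1.722 = 291.116.
∂Q/∂p = −2·0.538·p = -7.532, so E_p = -7.532·(7/291.116) ≈ -0.181.
|E_p| < 1: demand is inelastic.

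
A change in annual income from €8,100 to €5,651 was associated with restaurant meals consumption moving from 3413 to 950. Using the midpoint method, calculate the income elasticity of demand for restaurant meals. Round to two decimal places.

%ΔQ = (950 − 3413)/[(3413+950)/2] = -2463/2181.5 ≈ -1.1290.
%ΔI = (5,651 − 8,100)/[(8,100+5,651)/2] = -2449/6875.5 ≈ -0.3562.
E_I = %ΔQ/%ΔI ≈ 3.17.
E_I > 1: normal good (luxury).

3.17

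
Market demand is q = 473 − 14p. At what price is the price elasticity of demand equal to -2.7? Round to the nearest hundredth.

24.65

Set −bp/(a − bp) = −2.7 ⇒ bp = 2.7(a − bp) ⇒ bp(1+2.7) = 2.7·a.
p = 2.7·473/(14·3.7) ≈ 24.65.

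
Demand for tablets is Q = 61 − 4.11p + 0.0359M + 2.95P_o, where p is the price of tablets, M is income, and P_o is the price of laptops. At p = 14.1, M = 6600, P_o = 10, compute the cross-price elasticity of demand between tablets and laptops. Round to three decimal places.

Q = 61 − 4.11(14.1) + 0.0359(6600) + 2.95(10) = 61 − 57.951 + 236.94 + 29.5 = 269.489.
∂Q/∂P_o = +2.95, so E_xy = 2.95·(10/269.489) ≈ 0.109.
E_xy > 0: the goods are substitutes.

0.109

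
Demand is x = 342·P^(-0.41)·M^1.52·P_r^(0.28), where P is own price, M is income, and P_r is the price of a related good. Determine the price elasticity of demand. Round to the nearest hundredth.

-0.41

For a Cobb–Douglas (constant-elasticity) form x = A·P^α·…, the elasticity with respect to P equals the exponent α at every point.
Here the exponent on P is -0.41, so the price elasticity of demand is -0.41.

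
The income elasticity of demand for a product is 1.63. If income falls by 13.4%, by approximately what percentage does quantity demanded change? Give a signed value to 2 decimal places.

-21.84

%ΔQ ≈ E × %ΔI = (1.63) × (-13.4%) ≈ -21.84%.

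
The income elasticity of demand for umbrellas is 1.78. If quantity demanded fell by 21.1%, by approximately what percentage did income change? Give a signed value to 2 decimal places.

%ΔQ ≈ E × %ΔI ⇒ %ΔI = %ΔQ / E = (-21.1%)/(1.78) ≈ -11.85%.

-11.85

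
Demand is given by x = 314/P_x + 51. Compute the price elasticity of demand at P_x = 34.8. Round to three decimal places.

-0.150

At P_x = 34.8, x = 60.023.
dx/dP_x = −314/P_x² = −0.2593.
Point elasticity E = (dx/dP_x)·(P_x/x) = -0.2593 × 34.8/60.023 ≈ -0.150.
|E| < 1, so demand is inelastic at this price.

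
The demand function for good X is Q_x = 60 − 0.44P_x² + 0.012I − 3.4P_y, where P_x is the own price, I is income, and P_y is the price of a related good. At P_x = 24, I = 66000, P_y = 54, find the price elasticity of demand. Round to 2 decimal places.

-1.22

Evaluating quantity at (P_x, I, P_y) gives Q_x = 60 − 0.44(24)² + 0.012(66000) − 3.4(54) = 60 − 253.44 + 792 − 183.6 = 414.96.
∂Q_x/∂P_x = −2·0.44·P_x = -21.12, so E_p = -21.12·(24/414.96) ≈ -1.22.
|E_p| > 1: demand is elastic.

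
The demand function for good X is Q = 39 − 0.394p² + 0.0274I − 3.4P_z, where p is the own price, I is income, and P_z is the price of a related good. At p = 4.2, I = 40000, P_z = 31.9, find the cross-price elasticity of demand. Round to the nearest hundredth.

Evaluating quantity at (p, I, P_z) gives Q = 39 − 0.394(4.2)² + 0.0274(40000) − 3.4(31.9) = 39 − 6.9502 + 1096 − 108.46 = 1019.5898.
∂Q/∂P_z = −3.4, so E_xy = -3.4·(31.9/1019.5898) ≈ -0.11.
E_xy < 0: the goods are complements.

-0.11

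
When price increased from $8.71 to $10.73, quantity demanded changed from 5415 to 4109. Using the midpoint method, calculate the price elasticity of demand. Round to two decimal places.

%Δq = (4109 − 5415)/[(5415 + 4109)/2] = -1306/4762 ≈ -0.2743.
%Δp = (10.73 − 8.71)/[(8.71 + 10.73)/2] = 2.02/9.72 ≈ 0.2078.
Arc elasticity E = %Δq/%Δp ≈ -0.2743/0.2078 ≈ -1.32.
|E| > 1: demand is elastic over this range.

-1.32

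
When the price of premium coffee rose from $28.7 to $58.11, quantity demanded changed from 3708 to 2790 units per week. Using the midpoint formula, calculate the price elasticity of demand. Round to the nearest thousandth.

%ΔQ = (2790 − 3708)/[(3708 + 2790)/2] = -918/3249 ≈ -0.2825.
%Δp = (58.11 − 28.7)/[(28.7 + 58.11)/2] = 29.41/43.405 ≈ 0.6776.
Arc elasticity E = %ΔQ/%Δp ≈ -0.2825/0.6776 ≈ -0.417.
|E| < 1: demand is inelastic over this range.

-0.417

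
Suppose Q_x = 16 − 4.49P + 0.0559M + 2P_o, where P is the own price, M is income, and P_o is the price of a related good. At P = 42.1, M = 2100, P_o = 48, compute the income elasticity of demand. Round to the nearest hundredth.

First evaluate Q_x: 16 − 4.49(42.1) + 0.0559(2100) + 2(48) = 16 − 189.029 + 117.39 + 96 = 40.361.
∂Q_x/∂M = +0.0559, so E_I = 0.0559·(2100/40.361) ≈ 2.91.
E_I > 1: normal good (luxury).

2.91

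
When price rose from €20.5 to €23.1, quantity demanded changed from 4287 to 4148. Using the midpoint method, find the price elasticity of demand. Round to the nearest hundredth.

-0.28

%ΔQ = (4148 − 4287)/[(4287 + 4148)/2] = -139/4217.5 ≈ -0.0330.
%ΔP = (23.1 − 20.5)/[(20.5 + 23.1)/2] = 2.6/21.8 ≈ 0.1193.
Arc elasticity E = %ΔQ/%ΔP ≈ -0.0330/0.1193 ≈ -0.28.
|E| < 1: demand is inelastic over this range.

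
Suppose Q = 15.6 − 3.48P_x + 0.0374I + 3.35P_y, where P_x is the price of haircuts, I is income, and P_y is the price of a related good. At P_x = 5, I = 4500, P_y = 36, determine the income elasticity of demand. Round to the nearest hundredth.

0.59

Q = 15.6 − 3.48(5) + 0.0374(4500) + 3.35(36) = 15.6 − 17.4 + 168.3 + 120.6 = 287.1.
∂Q/∂I = +0.0374, so E_I = 0.0374·(4500/287.1) ≈ 0.59.
E_I ∈ (0,1): normal good (necessity).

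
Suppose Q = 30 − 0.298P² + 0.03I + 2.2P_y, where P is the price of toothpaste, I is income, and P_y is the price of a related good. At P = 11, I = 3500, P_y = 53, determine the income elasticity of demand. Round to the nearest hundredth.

0.49

First evaluate Q: 30 − 0.298(11)² + 0.03(3500) + 2.2(53) = 30 − 36.058 + 105 + 116.6 = 215.542.
∂Q/∂I = +0.03, so E_I = 0.03·(3500/215.542) ≈ 0.49.
E_I ∈ (0,1): normal good (necessity).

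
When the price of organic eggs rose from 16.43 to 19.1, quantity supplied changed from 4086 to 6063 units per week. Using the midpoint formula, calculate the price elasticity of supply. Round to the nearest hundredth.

%Δq = (6063 − 4086)/[(4086 + 6063)/2] = 1977/5074.5 ≈ 0.3896.
%ΔP = (19.1 − 16.43)/[(16.43 + 19.1)/2] = 2.67/17.765 ≈ 0.1503.
Arc elasticity E = %Δq/%ΔP ≈ 0.3896/0.1503 ≈ 2.59.
|E| > 1: supply is elastic over this range.

2.59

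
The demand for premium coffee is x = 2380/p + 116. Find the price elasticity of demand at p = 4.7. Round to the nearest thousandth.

At p = 4.7, x = 622.383.
dx/dp = −2380/p² = −107.7411.
Point elasticity E = (dx/dp)·(p/x) = -107.7411 × 4.7/622.383 ≈ -0.814.
|E| < 1, so demand is inelastic at this price.

-0.814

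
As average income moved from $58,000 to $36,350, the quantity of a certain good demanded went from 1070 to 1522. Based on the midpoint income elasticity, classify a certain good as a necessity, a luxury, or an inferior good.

inferior

%ΔQ = (1522 − 1070)/[(1070+1522)/2] = 452/1296 ≈ 0.3488.
%ΔI = (36,350 − 58,000)/[(58,000+36,350)/2] = -21650/47175 ≈ -0.4589.
E_I = %ΔQ/%ΔI ≈ -0.760.
E_I < 0: inferior good.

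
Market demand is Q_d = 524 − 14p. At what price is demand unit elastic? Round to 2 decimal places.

For linear demand Q_d = a − bp, E = −bp/(a − bp). |E| = 1 ⇒ bp = a − bp ⇒ p = a/(2b).
p = 524/(2·14) ≈ 18.71.

18.71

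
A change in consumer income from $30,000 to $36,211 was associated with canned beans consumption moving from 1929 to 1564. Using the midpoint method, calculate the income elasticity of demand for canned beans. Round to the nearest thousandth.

%ΔQ = (1564 − 1929)/[(1929+1564)/2] = -365/1746.5 ≈ -0.2090.
%ΔY = (36,211 − 30,000)/[(30,000+36,211)/2] = 6211/33105.5 ≈ 0.1876.
E_I = %ΔQ/%ΔY ≈ -1.114.
E_I < 0: inferior good.

-1.114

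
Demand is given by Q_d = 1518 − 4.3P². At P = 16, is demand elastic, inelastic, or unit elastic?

At P = 16, Q_d = 417.2.
dQ_d/dP = −2·4.3·P = −137.6.
Point elasticity E = (dQ_d/dP)·(P/Q_d) = -137.6 × 16/417.2 ≈ -5.277.
|E| ≈ 5.277 > 1, so demand is elastic.

elastic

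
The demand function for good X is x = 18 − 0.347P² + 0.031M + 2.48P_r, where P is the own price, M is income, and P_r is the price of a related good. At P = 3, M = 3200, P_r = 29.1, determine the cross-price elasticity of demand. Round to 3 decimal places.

0.387

Substituting, x = 18 − 0.347(3)² + 0.031(3200) + 2.48(29.1) = 18 − 3.123 + 99.2 + 72.168 = 186.245.
∂x/∂P_r = +2.48, so E_xy = 2.48·(29.1/186.245) ≈ 0.387.
E_xy > 0: the goods are substitutes.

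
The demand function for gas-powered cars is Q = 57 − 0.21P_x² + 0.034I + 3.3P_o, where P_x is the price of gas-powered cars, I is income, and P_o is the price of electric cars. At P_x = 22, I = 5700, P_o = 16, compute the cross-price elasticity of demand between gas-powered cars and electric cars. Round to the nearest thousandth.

Evaluating quantity at (P_x, I, P_o) gives Q = 57 − 0.21(22)² + 0.034(5700) + 3.3(16) = 57 − 101.64 + 193.8 + 52.8 = 201.96.
∂Q/∂P_o = +3.3, so E_xy = 3.3·(16/201.96) ≈ 0.261.
E_xy > 0: the goods are substitutes.

0.261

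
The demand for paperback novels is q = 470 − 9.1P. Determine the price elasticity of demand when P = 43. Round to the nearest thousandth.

At P = 43, q = 78.7.
dq/dP = −9.1.
Point elasticity E = (dq/dP)·(P/q) = -9.1 × 43/78.7 ≈ -4.972.
|E| > 1, so demand is elastic at this price.

-4.972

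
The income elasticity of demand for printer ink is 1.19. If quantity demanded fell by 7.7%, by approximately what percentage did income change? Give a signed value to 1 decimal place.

-6.5

%ΔQ ≈ E × %ΔI ⇒ %ΔI = %ΔQ / E = (-7.7%)/(1.19) ≈ -6.5%.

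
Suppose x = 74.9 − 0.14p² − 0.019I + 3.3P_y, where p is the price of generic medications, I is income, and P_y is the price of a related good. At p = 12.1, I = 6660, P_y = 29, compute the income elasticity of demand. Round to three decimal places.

-5.370

First evaluate x: 74.9 − 0.14(12.1)² − 0.019(6660) + 3.3(29) = 74.9 − 20.4974 − 126.54 + 95.7 = 23.5626.
∂x/∂I = −0.019, so E_I = -0.019·(6660/23.5626) ≈ -5.370.
E_I < 0: inferior good.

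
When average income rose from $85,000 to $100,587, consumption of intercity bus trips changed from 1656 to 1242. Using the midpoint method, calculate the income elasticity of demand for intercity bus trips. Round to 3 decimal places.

-1.701

%ΔQ = (1242 − 1656)/[(1656+1242)/2] = -414/1449 ≈ -0.2857.
%ΔI = (100,587 − 85,000)/[(85,000+100,587)/2] = 15587/92793.5 ≈ 0.1680.
E_I = %ΔQ/%ΔI ≈ -1.701.
E_I < 0: inferior good.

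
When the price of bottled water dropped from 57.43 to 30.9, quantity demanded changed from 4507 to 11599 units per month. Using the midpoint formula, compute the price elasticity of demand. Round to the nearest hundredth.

-1.47

%Δq = (11599 − 4507)/[(4507 + 11599)/2] = 7092/8053 ≈ 0.8807.
%Δp = (30.9 − 57.43)/[(57.43 + 30.9)/2] = -26.53/44.165 ≈ -0.6007.
Arc elasticity E = %Δq/%Δp ≈ 0.8807/-0.6007 ≈ -1.47.
|E| > 1: demand is elastic over this range.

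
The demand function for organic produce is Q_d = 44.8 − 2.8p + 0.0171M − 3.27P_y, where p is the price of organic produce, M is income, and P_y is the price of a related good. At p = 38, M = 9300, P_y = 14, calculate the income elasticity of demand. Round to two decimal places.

3.08

Substituting, Q_d = 44.8 − 2.8(38) + 0.0171(9300) − 3.27(14) = 44.8 − 106.4 + 159.03 − 45.78 = 51.65.
∂Q_d/∂M = +0.0171, so E_I = 0.0171·(9300/51.65) ≈ 3.08.
E_I > 1: normal good (luxury).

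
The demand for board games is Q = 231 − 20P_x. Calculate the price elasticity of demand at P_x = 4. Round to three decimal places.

-0.530

At P_x = 4, Q = 151.
dQ/dP_x = −20.
Point elasticity E = (dQ/dP_x)·(P_x/Q) = -20 × 4/151 ≈ -0.530.
|E| < 1, so demand is inelastic at this price.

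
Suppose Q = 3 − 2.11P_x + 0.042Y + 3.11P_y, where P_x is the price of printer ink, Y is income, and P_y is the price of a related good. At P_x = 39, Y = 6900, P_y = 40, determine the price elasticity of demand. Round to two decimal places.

-0.25

At the given point, Q = 3 − 2.11(39) + 0.042(6900) + 3.11(40) = 3 − 82.29 + 289.8 + 124.4 = 334.91.
∂Q/∂P_x = −2.11, so E_p = (−2.11)·(39/334.91) ≈ -0.25.
|E_p| < 1: demand is inelastic.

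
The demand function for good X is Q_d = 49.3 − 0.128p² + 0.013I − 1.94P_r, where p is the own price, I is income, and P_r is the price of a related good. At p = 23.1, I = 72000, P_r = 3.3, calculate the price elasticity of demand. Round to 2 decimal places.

Substituting, Q_d = 49.3 − 0.128(23.1)² + 0.013(72000) − 1.94(3.3) = 49.3 − 68.3021 + 936 − 6.402 = 910.5959.
∂Q_d/∂p = −2·0.128·p = -5.9136, so E_p = -5.9136·(23.1/910.5959) ≈ -0.15.
|E_p| < 1: demand is inelastic.

-0.15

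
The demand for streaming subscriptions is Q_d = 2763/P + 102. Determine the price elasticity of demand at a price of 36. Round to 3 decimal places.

-0.429

At P = 36, Q_d = 178.75.
dQ_d/dP = −2763/P² = −2.1319.
Point elasticity E = (dQ_d/dP)·(P/Q_d) = -2.1319 × 36/178.75 ≈ -0.429.
|E| < 1, so demand is inelastic at this price.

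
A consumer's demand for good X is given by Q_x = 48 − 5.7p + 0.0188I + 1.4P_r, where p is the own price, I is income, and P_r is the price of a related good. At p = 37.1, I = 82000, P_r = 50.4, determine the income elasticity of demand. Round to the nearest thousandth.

1.064

Q_x = 48 − 5.7(37.1) + 0.0188(82000) + 1.4(50.4) = 48 − 211.47 + 1541.6 + 70.56 = 1448.69.
∂Q_x/∂I = +0.0188, so E_I = 0.0188·(82000/1448.69) ≈ 1.064.
E_I > 1: normal good (luxury).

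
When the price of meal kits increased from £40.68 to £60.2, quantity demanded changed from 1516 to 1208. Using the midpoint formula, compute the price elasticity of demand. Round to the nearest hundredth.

-0.58

%ΔQ = (1208 − 1516)/[(1516 + 1208)/2] = -308/1362 ≈ -0.2261.
%ΔP = (60.2 − 40.68)/[(40.68 + 60.2)/2] = 19.52/50.44 ≈ 0.3870.
Arc elasticity E = %ΔQ/%ΔP ≈ -0.2261/0.3870 ≈ -0.58.
|E| < 1: demand is inelastic over this range.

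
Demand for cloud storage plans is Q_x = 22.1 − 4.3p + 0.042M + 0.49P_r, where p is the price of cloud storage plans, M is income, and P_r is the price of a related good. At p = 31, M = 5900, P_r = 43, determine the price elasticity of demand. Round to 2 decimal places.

-0.85

Evaluating quantity at (p, M, P_r) gives Q_x = 22.1 − 4.3(31) + 0.042(5900) + 0.49(43) = 22.1 − 133.3 + 247.8 + 21.07 = 157.67.
∂Q_x/∂p = −4.3, so E_p = (−4.3)·(31/157.67) ≈ -0.85.
|E_p| < 1: demand is inelastic.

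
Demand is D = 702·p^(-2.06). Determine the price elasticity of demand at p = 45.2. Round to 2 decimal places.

For a Cobb–Douglas (constant-elasticity) form D = A·p^α·…, the elasticity with respect to p equals the exponent α at every point.
Here the exponent on p is -2.06, so the price elasticity of demand is -2.06.

-2.06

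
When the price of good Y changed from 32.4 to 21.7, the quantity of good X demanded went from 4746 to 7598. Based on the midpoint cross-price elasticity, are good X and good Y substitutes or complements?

%ΔQ_x = (7598 − 4746)/[(4746+7598)/2] = 2852/6172 ≈ 0.4621.
%ΔP_y = (21.7 − 32.4)/[(32.4+21.7)/2] ≈ -0.3956.
E_xy = 0.4621/-0.3956 ≈ -1.168.
E_xy < 0, so the goods are complements.

complements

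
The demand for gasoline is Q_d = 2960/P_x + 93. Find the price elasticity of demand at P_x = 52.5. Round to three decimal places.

-0.377

At P_x = 52.5, Q_d = 149.381.
dQ_d/dP_x = −2960/P_x² = −1.0739.
Point elasticity E = (dQ_d/dP_x)·(P_x/Q_d) = -1.0739 × 52.5/149.381 ≈ -0.377.
|E| < 1, so demand is inelastic at this price.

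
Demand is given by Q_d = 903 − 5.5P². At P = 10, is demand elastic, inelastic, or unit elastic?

At P = 10, Q_d = 353.
dQ_d/dP = −2·5.5·P = −110.
Point elasticity E = (dQ_d/dP)·(P/Q_d) = -110 × 10/353 ≈ -3.116.
|E| ≈ 3.116 > 1, so demand is elastic.

elastic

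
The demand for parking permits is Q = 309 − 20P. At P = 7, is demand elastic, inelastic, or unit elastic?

At P = 7, Q = 169.
dQ/dP = −20.
Point elasticity E = (dQ/dP)·(P/Q) = -20 × 7/169 ≈ -0.828.
|E| ≈ 0.828 < 1, so demand is inelastic.

inelastic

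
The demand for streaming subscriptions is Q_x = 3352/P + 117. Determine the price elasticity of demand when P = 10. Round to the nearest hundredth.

At P = 10, Q_x = 452.2.
dQ_x/dP = −3352/P² = −33.52.
Point elasticity E = (dQ_x/dP)·(P/Q_x) = -33.52 × 10/452.2 ≈ -0.74.
|E| < 1, so demand is inelastic at this price.

-0.74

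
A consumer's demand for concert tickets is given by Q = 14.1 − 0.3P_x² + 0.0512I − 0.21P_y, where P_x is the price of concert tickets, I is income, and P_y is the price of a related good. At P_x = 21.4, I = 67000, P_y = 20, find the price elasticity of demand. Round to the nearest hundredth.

-0.08

Q = 14.1 − 0.3(21.4)² + 0.0512(67000) − 0.21(20) = 14.1 − 137.388 + 3430.4 − 4.2 = 3302.912.
∂Q/∂P_x = −2·0.3·P_x = -12.84, so E_p = -12.84·(21.4/3302.912) ≈ -0.08.
|E_p| < 1: demand is inelastic.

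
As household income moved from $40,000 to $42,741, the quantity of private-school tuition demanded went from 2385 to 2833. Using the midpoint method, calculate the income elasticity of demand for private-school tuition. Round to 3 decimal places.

%ΔQ = (2833 − 2385)/[(2385+2833)/2] = 448/2609 ≈ 0.1717.
%ΔY = (42,741 − 40,000)/[(40,000+42,741)/2] = 2741/41370.5 ≈ 0.0663.
E_I = %ΔQ/%ΔY ≈ 2.592.
E_I > 1: normal good (luxury).

2.592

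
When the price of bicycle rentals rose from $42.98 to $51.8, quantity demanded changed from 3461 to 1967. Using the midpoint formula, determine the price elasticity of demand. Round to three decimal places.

%ΔQ = (1967 − 3461)/[(3461 + 1967)/2] = -1494/2714 ≈ -0.5505.
%ΔP = (51.8 − 42.98)/[(42.98 + 51.8)/2] = 8.82/47.39 ≈ 0.1861.
Arc elasticity E = %ΔQ/%ΔP ≈ -0.5505/0.1861 ≈ -2.958.
|E| > 1: demand is elastic over this range.

-2.958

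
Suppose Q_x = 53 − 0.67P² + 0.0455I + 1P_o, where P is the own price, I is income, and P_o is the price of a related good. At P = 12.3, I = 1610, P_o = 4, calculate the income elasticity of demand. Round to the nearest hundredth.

First evaluate Q_x: 53 − 0.67(12.3)² + 0.0455(1610) + 1(4) = 53 − 101.3643 + 73.255 + 4 = 28.8907.
∂Q_x/∂I = +0.0455, so E_I = 0.0455·(1610/28.8907) ≈ 2.54.
E_I > 1: normal good (luxury).

2.54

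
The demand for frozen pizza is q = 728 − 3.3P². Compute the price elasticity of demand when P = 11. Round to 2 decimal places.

At P = 11, q = 328.7.
dq/dP = −2·3.3·P = −72.6.
Point elasticity E = (dq/dP)·(P/q) = -72.6 × 11/328.7 ≈ -2.43.
|E| > 1, so demand is elastic at this price.

-2.43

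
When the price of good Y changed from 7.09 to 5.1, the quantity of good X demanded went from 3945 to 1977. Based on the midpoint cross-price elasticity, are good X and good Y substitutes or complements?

substitutes

%ΔQ_x = (1977 − 3945)/[(3945+1977)/2] = -1968/2961 ≈ -0.6646.
%ΔP_y = (5.1 − 7.09)/[(7.09+5.1)/2] ≈ -0.3265.
E_xy = -0.6646/-0.3265 ≈ 2.036.
E_xy > 0, so the goods are substitutes.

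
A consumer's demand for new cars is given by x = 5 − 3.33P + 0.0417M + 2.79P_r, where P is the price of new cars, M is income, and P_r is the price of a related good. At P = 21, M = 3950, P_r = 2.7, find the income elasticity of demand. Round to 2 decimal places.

Evaluating quantity at (P, M, P_r) gives x = 5 − 3.33(21) + 0.0417(3950) + 2.79(2.7) = 5 − 69.93 + 164.715 + 7.533 = 107.318.
∂x/∂M = +0.0417, so E_I = 0.0417·(3950/107.318) ≈ 1.53.
E_I > 1: normal good (luxury).

1.53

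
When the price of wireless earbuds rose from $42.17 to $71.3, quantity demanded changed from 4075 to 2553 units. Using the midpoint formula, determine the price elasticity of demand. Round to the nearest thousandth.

%Δq = (2553 − 4075)/[(4075 + 2553)/2] = -1522/3314 ≈ -0.4593.
%ΔP = (71.3 − 42.17)/[(42.17 + 71.3)/2] = 29.13/56.735 ≈ 0.5134.
Arc elasticity E = %Δq/%ΔP ≈ -0.4593/0.5134 ≈ -0.894.
|E| < 1: demand is inelastic over this range.

-0.894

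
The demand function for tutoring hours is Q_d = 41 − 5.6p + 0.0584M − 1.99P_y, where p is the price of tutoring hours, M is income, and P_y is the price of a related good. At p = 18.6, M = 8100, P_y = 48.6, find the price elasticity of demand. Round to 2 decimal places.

At the given point, Q_d = 41 − 5.6(18.6) + 0.0584(8100) − 1.99(48.6) = 41 − 104.16 + 473.04 − 96.714 = 313.166.
∂Q_d/∂p = −5.6, so E_p = (−5.6)·(18.6/313.166) ≈ -0.33.
|E_p| < 1: demand is inelastic.

-0.33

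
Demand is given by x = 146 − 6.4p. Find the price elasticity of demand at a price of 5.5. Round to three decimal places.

-0.318

At p = 5.5, x = 110.8.
dx/dp = −6.4.
Point elasticity E = (dx/dp)·(p/x) = -6.4 × 5.5/110.8 ≈ -0.318.
|E| < 1, so demand is inelastic at this price.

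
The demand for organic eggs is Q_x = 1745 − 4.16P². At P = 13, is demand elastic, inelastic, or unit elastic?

At P = 13, Q_x = 1041.96.
dQ_x/dP = −2·4.16·P = −108.16.
Point elasticity E = (dQ_x/dP)·(P/Q_x) = -108.16 × 13/1041.96 ≈ -1.349.
|E| ≈ 1.349 > 1, so demand is elastic.

elastic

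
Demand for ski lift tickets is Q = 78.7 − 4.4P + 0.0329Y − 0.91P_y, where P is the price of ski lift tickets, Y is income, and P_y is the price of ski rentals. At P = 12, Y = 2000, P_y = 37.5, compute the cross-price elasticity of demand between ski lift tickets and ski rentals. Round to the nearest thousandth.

At the given point, Q = 78.7 − 4.4(12) + 0.0329(2000) − 0.91(37.5) = 78.7 − 52.8 + 65.8 − 34.125 = 57.575.
∂Q/∂P_y = −0.91, so E_xy = -0.91·(37.5/57.575) ≈ -0.593.
E_xy < 0: the goods are complements.

-0.593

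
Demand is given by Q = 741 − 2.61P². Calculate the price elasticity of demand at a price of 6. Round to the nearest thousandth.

At P = 6, Q = 647.04.
dQ/dP = −2·2.61·P = −31.32.
Point elasticity E = (dQ/dP)·(P/Q) = -31.32 × 6/647.04 ≈ -0.290.
|E| < 1, so demand is inelastic at this price.

-0.290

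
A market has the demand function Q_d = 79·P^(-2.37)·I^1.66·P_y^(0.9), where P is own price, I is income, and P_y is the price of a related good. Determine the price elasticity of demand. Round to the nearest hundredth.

-2.37

For a Cobb–Douglas (constant-elasticity) form Q_d = A·P^α·…, the elasticity with respect to P equals the exponent α at every point.
Here the exponent on P is -2.37, so the price elasticity of demand is -2.37.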